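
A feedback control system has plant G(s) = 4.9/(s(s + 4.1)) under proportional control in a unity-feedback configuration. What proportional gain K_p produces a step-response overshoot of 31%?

From %OS = 100·exp(−πζ/√(1−ζ²)) = 31%, ζ = −ln(0.31)/√(π²+ln²(0.31)) = 0.3493.
Characteristic equation s² + 4.1s + 4.9K_p = 0 gives ζ = 4.1/(2√(4.9K_p)).
Setting ζ = 0.3493: √(4.9K_p) = 4.1/(2·0.3493) = 5.869, so K_p = 34.44/4.9 = 7.03.

K_p = 7.03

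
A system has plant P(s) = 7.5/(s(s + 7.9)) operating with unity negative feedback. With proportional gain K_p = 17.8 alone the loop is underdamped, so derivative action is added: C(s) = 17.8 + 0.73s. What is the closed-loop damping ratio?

Forward path: (17.8 + 0.73s)·7.5/(s(s+7.9)). The closed-loop characteristic equation is s² + (7.9 + 7.5·0.73)s + 7.5·17.8 = 0.
That is s² + 13.38s + 133.5 = 0, so ω_n = 11.55 rad/s and ζ = 13.38/(2·11.55) = 0.5788.

ζ = 0.579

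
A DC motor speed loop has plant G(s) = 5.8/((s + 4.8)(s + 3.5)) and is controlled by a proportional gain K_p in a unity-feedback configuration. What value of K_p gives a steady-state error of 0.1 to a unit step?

Steady-state error for a unit step on this type-0 loop is 1/(1 + K_p·G(0)).
G(0) = 0.3452. Require 1/(1 + K_p·0.3452) = 0.1, so 1 + 0.3452·K_p = 10.
K_p = (10 − 1)/0.3452 = 26.1.

K_p = 26.1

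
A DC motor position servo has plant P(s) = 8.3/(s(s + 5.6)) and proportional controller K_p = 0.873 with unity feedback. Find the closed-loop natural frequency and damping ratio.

ω_n = 2.69 rad/s, ζ = 1.04

The closed-loop denominator is s(s+5.6) + 0.873·8.3 = s² + 5.6s + 7.246.
Matching s² + 2ζω_n s + ω_n²: ω_n = √7.246 = 2.692 rad/s and 2ζω_n = 5.6, so ζ = 5.6/(2·2.692) = 1.04.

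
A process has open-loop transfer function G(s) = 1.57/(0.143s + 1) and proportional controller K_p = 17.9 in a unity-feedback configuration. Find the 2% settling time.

Closed loop: T(s) = K_p·G/(1+K_p·G) = 28.1/(0.143s + 1 + 28.1), with pole at s = −(1 + 28.1)/0.143 = −203.5.
τ = 1/203.5 = 0.004914 s, so 2% settling time ≈ 4τ = 0.0197 s.

T_s ≈ 0.0197 s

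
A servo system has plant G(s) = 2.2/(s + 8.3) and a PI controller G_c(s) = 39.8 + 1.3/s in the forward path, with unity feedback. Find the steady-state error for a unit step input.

The open loop G_c(s)G(s) has a pole at the origin (type 1), so the static position error constant is infinite and e_ss = 1/(1+∞) = 0.

0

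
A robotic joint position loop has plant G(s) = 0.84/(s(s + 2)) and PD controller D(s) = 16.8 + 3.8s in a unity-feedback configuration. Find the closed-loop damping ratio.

ζ = 0.691

Forward path: (16.8 + 3.8s)·0.84/(s(s+2)). The closed-loop characteristic equation is s² + (2 + 0.84·3.8)s + 0.84·16.8 = 0.
That is s² + 5.192s + 14.11 = 0, so ω_n = 3.757 rad/s and ζ = 5.192/(2·3.757) = 0.6911.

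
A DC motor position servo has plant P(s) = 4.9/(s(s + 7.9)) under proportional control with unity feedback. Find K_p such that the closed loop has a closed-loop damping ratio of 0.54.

Closed-loop characteristic equation: s² + 7.9s + K_p·4.9 = 0.
So ω_n = √(4.9K_p) and 2ζω_n = 7.9, giving ζ = 7.9/(2√(4.9K_p)).
Setting ζ = 0.54: √(4.9K_p) = 7.9/(2·0.54) = 7.315, so K_p = 53.51/4.9 = 10.9.

K_p = 10.9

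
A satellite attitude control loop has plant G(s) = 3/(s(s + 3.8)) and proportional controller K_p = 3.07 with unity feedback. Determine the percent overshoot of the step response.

The closed-loop denominator s² + 3.8s + 9.21 gives ω_n = √9.21 = 3.035 and ζ = 3.8/(2ω_n) = 0.6261.
%OS = 100·exp(−πζ/√(1−ζ²)) = 100·exp(−π·0.6261/√0.608) = 8.03%.

8.03%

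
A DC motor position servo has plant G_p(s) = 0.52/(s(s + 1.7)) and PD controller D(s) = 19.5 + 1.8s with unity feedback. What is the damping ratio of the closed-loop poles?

Forward path: (19.5 + 1.8s)·0.52/(s(s+1.7)). The closed-loop characteristic equation is s² + (1.7 + 0.52·1.8)s + 0.52·19.5 = 0.
That is s² + 2.636s + 10.14 = 0, so ω_n = 3.184 rad/s and ζ = 2.636/(2·3.184) = 0.4139.

ζ = 0.414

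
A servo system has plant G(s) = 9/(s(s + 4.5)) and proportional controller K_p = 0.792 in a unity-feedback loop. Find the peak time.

T_p = 2.19 s

Closed-loop characteristic equation: s² + 4.5s + 7.128 = 0, so ω_n = 2.67 rad/s and ζ = 4.5/(2·2.67) = 0.8427.
Damped frequency ω_d = ω_n√(1−ζ²) = 1.437 rad/s, so peak time T_p = π/ω_d = 2.19 s.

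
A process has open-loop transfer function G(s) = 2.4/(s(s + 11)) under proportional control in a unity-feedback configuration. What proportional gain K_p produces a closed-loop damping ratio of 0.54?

Closed-loop characteristic equation: s² + 11s + K_p·2.4 = 0.
So ω_n = √(2.4K_p) and 2ζω_n = 11, giving ζ = 11/(2√(2.4K_p)).
Setting ζ = 0.54: √(2.4K_p) = 11/(2·0.54) = 10.19, so K_p = 103.7/2.4 = 43.2.

K_p = 43.2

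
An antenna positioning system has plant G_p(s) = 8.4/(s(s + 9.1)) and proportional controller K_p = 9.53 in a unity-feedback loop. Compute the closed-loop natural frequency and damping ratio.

ω_n = 8.95 rad/s, ζ = 0.509

With unity feedback the closed-loop characteristic equation is s² + 9.1s + 9.53·8.4 = s² + 9.1s + 80.05 = 0.
Matching s² + 2ζω_n s + ω_n²: ω_n = √80.05 = 8.947 rad/s and 2ζω_n = 9.1, so ζ = 9.1/(2·8.947) = 0.509.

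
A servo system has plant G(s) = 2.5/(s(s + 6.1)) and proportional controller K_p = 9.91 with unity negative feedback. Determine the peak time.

From 1 + K_pG(s) = 0: s² + 6.1s + 24.77 = 0 ⇒ ω_n = 4.977, ζ = 0.6128.
Damped frequency ω_d = ω_n√(1−ζ²) = 3.934 rad/s, so peak time T_p = π/ω_d = 0.799 s.

T_p = 0.799 s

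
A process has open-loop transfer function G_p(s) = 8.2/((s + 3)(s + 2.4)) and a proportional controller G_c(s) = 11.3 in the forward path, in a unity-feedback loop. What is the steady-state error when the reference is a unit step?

The loop is type 0. Static position error constant K_pos = G_c(0)·G_p(0) = 11.3·1.139 = 12.87.
Steady-state error to a unit step: e_ss = 1/(1+K_pos) = 1/13.87 = 0.0721.

0.0721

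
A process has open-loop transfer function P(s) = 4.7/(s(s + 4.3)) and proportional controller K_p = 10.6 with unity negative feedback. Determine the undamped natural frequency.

ω_n = 7.06 rad/s

The closed-loop denominator is s(s+4.3) + 10.6·4.7 = s² + 4.3s + 49.82.
Matching s² + 2ζω_n s + ω_n²: ω_n = √49.82 = 7.058 rad/s and 2ζω_n = 4.3, so ζ = 4.3/(2·7.058) = 0.305.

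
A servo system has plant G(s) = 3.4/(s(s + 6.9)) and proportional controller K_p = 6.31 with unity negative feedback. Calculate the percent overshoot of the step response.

3%

The closed-loop denominator s² + 6.9s + 21.45 gives ω_n = √21.45 = 4.632 and ζ = 6.9/(2ω_n) = 0.7448.
%OS = 100·exp(−πζ/√(1−ζ²)) = 100·exp(−π·0.7448/√0.4452) = 3%.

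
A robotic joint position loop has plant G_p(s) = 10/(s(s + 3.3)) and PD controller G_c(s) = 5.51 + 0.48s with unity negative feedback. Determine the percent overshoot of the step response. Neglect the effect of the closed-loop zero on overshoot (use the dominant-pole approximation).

Forward path: (5.51 + 0.48s)·10/(s(s+3.3)). The closed-loop characteristic equation is s² + (3.3 + 10·0.48)s + 10·5.51 = 0.
That is s² + 8.1s + 55.1 = 0, so ω_n = 7.423 rad/s and ζ = 8.1/(2·7.423) = 0.5456.
%OS = 100·exp(−πζ/√(1−ζ²)) = 12.9%.

12.9%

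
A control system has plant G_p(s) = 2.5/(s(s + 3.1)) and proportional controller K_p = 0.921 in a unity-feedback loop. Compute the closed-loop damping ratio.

With unity feedback the closed-loop characteristic equation is s² + 3.1s + 0.921·2.5 = s² + 3.1s + 2.303 = 0.
So ω_n² = 2.303 ⇒ ω_n = 1.517 rad/s, and ζ = 3.1/(2ω_n) = 1.02.

ζ = 1.02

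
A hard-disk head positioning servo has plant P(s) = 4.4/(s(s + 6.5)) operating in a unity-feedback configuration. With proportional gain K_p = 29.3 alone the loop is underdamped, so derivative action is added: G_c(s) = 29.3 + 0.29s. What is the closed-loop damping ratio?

Forward path: (29.3 + 0.29s)·4.4/(s(s+6.5)). The closed-loop characteristic equation is s² + (6.5 + 4.4·0.29)s + 4.4·29.3 = 0.
That is s² + 7.776s + 128.9 = 0, so ω_n = 11.35 rad/s and ζ = 7.776/(2·11.35) = 0.3424.

ζ = 0.342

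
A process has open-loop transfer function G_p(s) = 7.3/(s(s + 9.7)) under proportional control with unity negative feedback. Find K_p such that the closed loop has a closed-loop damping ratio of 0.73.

Closed-loop characteristic equation: s² + 9.7s + K_p·7.3 = 0.
So ω_n = √(7.3K_p) and 2ζω_n = 9.7, giving ζ = 9.7/(2√(7.3K_p)).
Setting ζ = 0.73: √(7.3K_p) = 9.7/(2·0.73) = 6.644, so K_p = 44.14/7.3 = 6.05.

K_p = 6.05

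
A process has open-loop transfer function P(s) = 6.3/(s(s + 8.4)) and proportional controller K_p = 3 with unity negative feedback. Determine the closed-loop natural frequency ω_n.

With unity feedback the closed-loop characteristic equation is s² + 8.4s + 3·6.3 = s² + 8.4s + 18.9 = 0.
Matching s² + 2ζω_n s + ω_n²: ω_n = √18.9 = 4.347 rad/s and 2ζω_n = 8.4, so ζ = 8.4/(2·4.347) = 0.966.

ω_n = 4.35 rad/s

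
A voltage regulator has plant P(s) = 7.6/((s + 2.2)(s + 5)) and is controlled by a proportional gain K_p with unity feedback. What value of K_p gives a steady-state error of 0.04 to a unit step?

Steady-state error for a unit step on this type-0 loop is 1/(1 + K_p·P(0)).
P(0) = 0.6909. Require 1/(1 + K_p·0.6909) = 0.04, so 1 + 0.6909·K_p = 25.
K_p = (25 − 1)/0.6909 = 34.7.

K_p = 34.7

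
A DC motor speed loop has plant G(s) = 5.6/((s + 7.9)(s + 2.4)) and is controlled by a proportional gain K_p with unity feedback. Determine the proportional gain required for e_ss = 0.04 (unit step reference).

K_p = 81.3

For a type-0 loop with proportional control, e_ss = 1/(1 + K_p·G(0)).
G(0) = 0.2954. Require 1/(1 + K_p·0.2954) = 0.04, so 1 + 0.2954·K_p = 25.
K_p = (25 − 1)/0.2954 = 81.3.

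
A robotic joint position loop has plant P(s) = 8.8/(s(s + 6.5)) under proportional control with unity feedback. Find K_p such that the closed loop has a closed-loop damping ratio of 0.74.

Closed-loop characteristic equation: s² + 6.5s + K_p·8.8 = 0.
So ω_n = √(8.8K_p) and 2ζω_n = 6.5, giving ζ = 6.5/(2√(8.8K_p)).
Setting ζ = 0.74: √(8.8K_p) = 6.5/(2·0.74) = 4.392, so K_p = 19.29/8.8 = 2.19.

K_p = 2.19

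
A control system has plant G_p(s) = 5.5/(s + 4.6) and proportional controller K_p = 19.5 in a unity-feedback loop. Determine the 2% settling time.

Closed-loop transfer function: T(s) = K_p·G_p(s)/(1 + K_p·G_p(s)) = 107.2/(s + 4.6 + 107.2) = 107.2/(s + 111.8).
Time constant τ = 1/111.8 = 0.008941 s, so the 2% settling time is about 4τ = 0.0358 s.

T_s ≈ 0.0358 s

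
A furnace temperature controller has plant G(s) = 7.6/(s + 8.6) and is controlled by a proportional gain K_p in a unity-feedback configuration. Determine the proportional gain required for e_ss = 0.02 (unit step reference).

K_p = 55.4

For a type-0 loop with proportional control, e_ss = 1/(1 + K_p·G(0)).
G(0) = 0.8837. Require 1/(1 + K_p·0.8837) = 0.02, so 1 + 0.8837·K_p = 50.
K_p = (50 − 1)/0.8837 = 55.4.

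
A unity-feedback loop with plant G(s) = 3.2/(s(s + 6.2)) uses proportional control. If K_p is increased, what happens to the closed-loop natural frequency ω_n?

increase

ω_n = √(3.2·K_p), which grows with K_p.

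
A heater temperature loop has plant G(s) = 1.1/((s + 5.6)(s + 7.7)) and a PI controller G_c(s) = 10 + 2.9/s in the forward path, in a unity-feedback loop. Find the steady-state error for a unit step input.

The open loop G_c(s)G(s) has a pole at the origin (type 1), so the static position error constant is infinite and e_ss = 1/(1+∞) = 0.

0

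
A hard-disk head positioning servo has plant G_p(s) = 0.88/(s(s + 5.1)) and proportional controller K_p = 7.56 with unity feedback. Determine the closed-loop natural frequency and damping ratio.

ω_n = 2.58 rad/s, ζ = 0.989

With unity feedback the closed-loop characteristic equation is s² + 5.1s + 7.56·0.88 = s² + 5.1s + 6.653 = 0.
So ω_n² = 6.653 ⇒ ω_n = 2.579 rad/s, and ζ = 5.1/(2ω_n) = 0.989.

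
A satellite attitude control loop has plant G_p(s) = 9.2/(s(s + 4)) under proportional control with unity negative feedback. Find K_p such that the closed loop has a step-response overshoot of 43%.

From %OS = 100·exp(−πζ/√(1−ζ²)) = 43%, ζ = −ln(0.43)/√(π²+ln²(0.43)) = 0.2594.
Characteristic equation s² + 4s + 9.2K_p = 0 gives ζ = 4/(2√(9.2K_p)).
Setting ζ = 0.2594: √(9.2K_p) = 4/(2·0.2594) = 7.709, so K_p = 59.42/9.2 = 6.46.

K_p = 6.46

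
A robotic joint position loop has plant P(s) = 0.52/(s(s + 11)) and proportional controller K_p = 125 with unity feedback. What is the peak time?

T_p = 0.533 s

From 1 + K_pP(s) = 0: s² + 11s + 65 = 0 ⇒ ω_n = 8.062, ζ = 0.6822.
Damped frequency ω_d = ω_n√(1−ζ²) = 5.895 rad/s, so peak time T_p = π/ω_d = 0.533 s.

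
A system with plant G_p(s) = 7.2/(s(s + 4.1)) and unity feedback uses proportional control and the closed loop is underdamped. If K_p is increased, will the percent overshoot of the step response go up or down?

ζ = 4.1/(2√(7.2K_p)) decreases as K_p grows; lower damping means more overshoot.

increase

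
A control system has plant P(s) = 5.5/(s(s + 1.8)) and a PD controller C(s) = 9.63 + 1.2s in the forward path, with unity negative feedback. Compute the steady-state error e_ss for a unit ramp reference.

The loop has one pole at the origin (type 1). Velocity error constant K_v = lim_{s→0} s·C(s)P(s) = 9.63·5.5/1.8 = 29.43.
Steady-state error to a unit ramp: e_ss = 1/K_v = 0.034.

0.034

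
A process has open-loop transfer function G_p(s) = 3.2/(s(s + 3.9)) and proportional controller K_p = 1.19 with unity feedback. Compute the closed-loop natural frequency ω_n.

ω_n = 1.95 rad/s

With unity feedback the closed-loop characteristic equation is s² + 3.9s + 1.19·3.2 = s² + 3.9s + 3.808 = 0.
So ω_n² = 3.808 ⇒ ω_n = 1.951 rad/s, and ζ = 3.9/(2ω_n) = 0.999.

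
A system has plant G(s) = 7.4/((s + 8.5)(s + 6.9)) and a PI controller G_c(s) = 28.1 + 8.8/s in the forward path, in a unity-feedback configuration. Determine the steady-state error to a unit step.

0

The open loop G_c(s)G(s) has a pole at the origin (type 1), so the static position error constant is infinite and e_ss = 1/(1+∞) = 0.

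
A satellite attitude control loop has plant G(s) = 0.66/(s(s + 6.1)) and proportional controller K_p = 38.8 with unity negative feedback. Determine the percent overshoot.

From 1 + K_pG(s) = 0: s² + 6.1s + 25.61 = 0 ⇒ ω_n = 5.06, ζ = 0.6027.
%OS = 100·exp(−πζ/√(1−ζ²)) = 100·exp(−π·0.6027/√0.6367) = 9.32%.

9.32%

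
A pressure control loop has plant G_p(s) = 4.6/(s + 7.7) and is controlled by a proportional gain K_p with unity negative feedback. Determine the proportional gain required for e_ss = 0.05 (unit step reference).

K_p = 31.8

The loop is type 0, so e_ss(step) = 1/(1 + K_pos) with K_pos = K_p·G_p(0).
G_p(0) = 0.5974. Require 1/(1 + K_p·0.5974) = 0.05, so 1 + 0.5974·K_p = 20.
K_p = (20 − 1)/0.5974 = 31.8.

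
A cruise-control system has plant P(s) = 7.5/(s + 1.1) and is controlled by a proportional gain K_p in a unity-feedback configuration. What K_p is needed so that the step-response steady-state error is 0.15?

Steady-state error for a unit step on this type-0 loop is 1/(1 + K_p·P(0)).
P(0) = 6.818. Require 1/(1 + K_p·6.818) = 0.15, so 1 + 6.818·K_p = 6.667.
K_p = (6.667 − 1)/6.818 = 0.831.

K_p = 0.831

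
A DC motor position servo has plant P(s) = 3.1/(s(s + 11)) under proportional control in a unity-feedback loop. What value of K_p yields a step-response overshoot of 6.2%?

K_p = 22.2

From %OS = 100·exp(−πζ/√(1−ζ²)) = 6.2%, ζ = −ln(0.062)/√(π²+ln²(0.062)) = 0.6628.
Characteristic equation s² + 11s + 3.1K_p = 0 gives ζ = 11/(2√(3.1K_p)).
Setting ζ = 0.6628: √(3.1K_p) = 11/(2·0.6628) = 8.298, so K_p = 68.86/3.1 = 22.2.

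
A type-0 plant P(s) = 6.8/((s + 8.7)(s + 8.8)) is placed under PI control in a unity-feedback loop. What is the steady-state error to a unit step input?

0

The PI controller's integrator makes the forward path type 1, so e_ss to a step is zero.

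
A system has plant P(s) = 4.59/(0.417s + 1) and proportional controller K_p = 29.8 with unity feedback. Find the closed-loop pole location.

Closed loop: T(s) = K_p·P/(1+K_p·P) = 136.8/(0.417s + 1 + 136.8), with pole at s = −(1 + 136.8)/0.417 = −330.4.

s = -330.4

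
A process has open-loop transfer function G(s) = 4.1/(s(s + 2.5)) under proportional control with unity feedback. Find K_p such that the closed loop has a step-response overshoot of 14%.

K_p = 1.35

From %OS = 100·exp(−πζ/√(1−ζ²)) = 14%, ζ = −ln(0.14)/√(π²+ln²(0.14)) = 0.5305.
Characteristic equation s² + 2.5s + 4.1K_p = 0 gives ζ = 2.5/(2√(4.1K_p)).
Setting ζ = 0.5305: √(4.1K_p) = 2.5/(2·0.5305) = 2.356, so K_p = 5.552/4.1 = 1.35.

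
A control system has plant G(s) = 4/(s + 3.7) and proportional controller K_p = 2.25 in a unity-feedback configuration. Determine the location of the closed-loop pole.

s = -12.7

Closed-loop transfer function: T(s) = K_p·G(s)/(1 + K_p·G(s)) = 9/(s + 3.7 + 9) = 9/(s + 12.7).
The closed-loop pole is at s = −12.7.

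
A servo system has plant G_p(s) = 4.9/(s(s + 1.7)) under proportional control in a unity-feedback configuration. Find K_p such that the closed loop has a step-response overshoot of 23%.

K_p = 0.821

From %OS = 100·exp(−πζ/√(1−ζ²)) = 23%, ζ = −ln(0.23)/√(π²+ln²(0.23)) = 0.4237.
Characteristic equation s² + 1.7s + 4.9K_p = 0 gives ζ = 1.7/(2√(4.9K_p)).
Setting ζ = 0.4237: √(4.9K_p) = 1.7/(2·0.4237) = 2.006, so K_p = 4.024/4.9 = 0.821.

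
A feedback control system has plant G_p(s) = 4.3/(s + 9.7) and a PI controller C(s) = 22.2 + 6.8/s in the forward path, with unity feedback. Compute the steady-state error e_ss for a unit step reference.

0

The open loop C(s)G_p(s) has a pole at the origin (type 1), so the static position error constant is infinite and e_ss = 1/(1+∞) = 0.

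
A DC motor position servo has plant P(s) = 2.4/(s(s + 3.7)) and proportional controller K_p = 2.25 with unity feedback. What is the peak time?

T_p = 2.23 s

Closed-loop characteristic equation: s² + 3.7s + 5.4 = 0, so ω_n = 2.324 rad/s and ζ = 3.7/(2·2.324) = 0.7961.
Damped frequency ω_d = ω_n√(1−ζ²) = 1.406 rad/s, so peak time T_p = π/ω_d = 2.23 s.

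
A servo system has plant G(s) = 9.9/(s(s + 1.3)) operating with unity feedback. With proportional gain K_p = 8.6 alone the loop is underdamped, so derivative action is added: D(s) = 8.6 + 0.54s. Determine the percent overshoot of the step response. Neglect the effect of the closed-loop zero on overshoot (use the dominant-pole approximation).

29.7%

Forward path: (8.6 + 0.54s)·9.9/(s(s+1.3)). The closed-loop characteristic equation is s² + (1.3 + 9.9·0.54)s + 9.9·8.6 = 0.
That is s² + 6.646s + 85.14 = 0, so ω_n = 9.227 rad/s and ζ = 6.646/(2·9.227) = 0.3601.
%OS = 100·exp(−πζ/√(1−ζ²)) = 29.7%.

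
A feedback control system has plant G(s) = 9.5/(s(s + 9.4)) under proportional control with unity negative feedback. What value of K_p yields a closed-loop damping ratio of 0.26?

K_p = 34.4

Closed-loop characteristic equation: s² + 9.4s + K_p·9.5 = 0.
So ω_n = √(9.5K_p) and 2ζω_n = 9.4, giving ζ = 9.4/(2√(9.5K_p)).
Setting ζ = 0.26: √(9.5K_p) = 9.4/(2·0.26) = 18.08, so K_p = 326.8/9.5 = 34.4.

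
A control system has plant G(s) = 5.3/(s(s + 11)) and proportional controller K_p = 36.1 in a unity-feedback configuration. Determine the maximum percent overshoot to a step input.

25.6%

Closed-loop characteristic equation: s² + 11s + 191.3 = 0, so ω_n = 13.83 rad/s and ζ = 11/(2·13.83) = 0.3976.
%OS = 100·exp(−πζ/√(1−ζ²)) = 100·exp(−π·0.3976/√0.8419) = 25.6%.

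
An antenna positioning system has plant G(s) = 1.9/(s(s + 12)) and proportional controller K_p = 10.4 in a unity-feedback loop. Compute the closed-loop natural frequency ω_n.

ω_n = 4.45 rad/s

1 + K_p·G(s) = 0 gives s² + 12s + 19.76 = 0.
Matching s² + 2ζω_n s + ω_n²: ω_n = √19.76 = 4.445 rad/s and 2ζω_n = 12, so ζ = 12/(2·4.445) = 1.35.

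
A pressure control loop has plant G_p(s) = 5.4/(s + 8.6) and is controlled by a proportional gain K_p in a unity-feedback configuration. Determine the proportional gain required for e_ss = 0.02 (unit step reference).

Steady-state error for a unit step on this type-0 loop is 1/(1 + K_p·G_p(0)).
G_p(0) = 0.6279. Require 1/(1 + K_p·0.6279) = 0.02, so 1 + 0.6279·K_p = 50.
K_p = (50 − 1)/0.6279 = 78.

K_p = 78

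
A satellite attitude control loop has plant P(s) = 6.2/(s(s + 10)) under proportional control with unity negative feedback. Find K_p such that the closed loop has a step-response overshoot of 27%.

K_p = 27.2

From %OS = 100·exp(−πζ/√(1−ζ²)) = 27%, ζ = −ln(0.27)/√(π²+ln²(0.27)) = 0.3847.
Characteristic equation s² + 10s + 6.2K_p = 0 gives ζ = 10/(2√(6.2K_p)).
Setting ζ = 0.3847: √(6.2K_p) = 10/(2·0.3847) = 13, so K_p = 168.9/6.2 = 27.2.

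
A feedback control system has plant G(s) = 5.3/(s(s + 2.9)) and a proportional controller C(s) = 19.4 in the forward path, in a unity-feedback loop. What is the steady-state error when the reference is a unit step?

The open loop C(s)G(s) has a pole at the origin (type 1), so the static position error constant is infinite and e_ss = 1/(1+∞) = 0.

0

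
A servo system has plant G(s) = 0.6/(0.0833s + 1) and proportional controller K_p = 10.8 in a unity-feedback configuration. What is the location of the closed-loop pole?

s = -89.8

Closed loop: T(s) = K_p·G/(1+K_p·G) = 6.48/(0.0833s + 1 + 6.48), with pole at s = −(1 + 6.48)/0.0833 = −89.8.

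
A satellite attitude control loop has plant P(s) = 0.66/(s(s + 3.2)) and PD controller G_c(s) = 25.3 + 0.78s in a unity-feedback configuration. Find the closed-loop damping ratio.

Forward path: (25.3 + 0.78s)·0.66/(s(s+3.2)). The closed-loop characteristic equation is s² + (3.2 + 0.66·0.78)s + 0.66·25.3 = 0.
That is s² + 3.715s + 16.7 = 0, so ω_n = 4.086 rad/s and ζ = 3.715/(2·4.086) = 0.4545.

ζ = 0.455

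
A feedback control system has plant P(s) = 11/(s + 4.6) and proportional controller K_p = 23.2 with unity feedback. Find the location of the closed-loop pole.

s = -259.8

Closed-loop transfer function: T(s) = K_p·P(s)/(1 + K_p·P(s)) = 255.2/(s + 4.6 + 255.2) = 255.2/(s + 259.8).
The closed-loop pole is at s = −259.8.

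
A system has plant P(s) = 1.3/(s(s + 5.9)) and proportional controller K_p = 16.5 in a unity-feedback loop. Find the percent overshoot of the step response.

7.46%

The closed-loop denominator s² + 5.9s + 21.45 gives ω_n = √21.45 = 4.631 and ζ = 5.9/(2ω_n) = 0.637.
%OS = 100·exp(−πζ/√(1−ζ²)) = 100·exp(−π·0.637/√0.5943) = 7.46%.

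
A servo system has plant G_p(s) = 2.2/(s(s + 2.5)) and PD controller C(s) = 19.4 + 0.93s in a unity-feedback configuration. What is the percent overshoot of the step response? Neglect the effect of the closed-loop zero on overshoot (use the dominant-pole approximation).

31.2%

Forward path: (19.4 + 0.93s)·2.2/(s(s+2.5)). The closed-loop characteristic equation is s² + (2.5 + 2.2·0.93)s + 2.2·19.4 = 0.
That is s² + 4.546s + 42.68 = 0, so ω_n = 6.533 rad/s and ζ = 4.546/(2·6.533) = 0.3479.
%OS = 100·exp(−πζ/√(1−ζ²)) = 31.2%.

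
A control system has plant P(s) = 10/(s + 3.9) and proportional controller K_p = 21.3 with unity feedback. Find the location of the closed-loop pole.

s = -216.9

Closed-loop transfer function: T(s) = K_p·P(s)/(1 + K_p·P(s)) = 213/(s + 3.9 + 213) = 213/(s + 216.9).
The closed-loop pole is at s = −216.9.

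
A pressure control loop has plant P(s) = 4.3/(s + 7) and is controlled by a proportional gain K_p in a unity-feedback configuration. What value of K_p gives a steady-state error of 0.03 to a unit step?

K_p = 52.6

Steady-state error for a unit step on this type-0 loop is 1/(1 + K_p·P(0)).
P(0) = 0.6143. Require 1/(1 + K_p·0.6143) = 0.03, so 1 + 0.6143·K_p = 33.33.
K_p = (33.33 − 1)/0.6143 = 52.6.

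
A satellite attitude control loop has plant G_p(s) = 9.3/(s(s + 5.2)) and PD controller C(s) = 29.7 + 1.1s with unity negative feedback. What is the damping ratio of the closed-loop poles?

Forward path: (29.7 + 1.1s)·9.3/(s(s+5.2)). The closed-loop characteristic equation is s² + (5.2 + 9.3·1.1)s + 9.3·29.7 = 0.
That is s² + 15.43s + 276.2 = 0, so ω_n = 16.62 rad/s and ζ = 15.43/(2·16.62) = 0.4642.

ζ = 0.464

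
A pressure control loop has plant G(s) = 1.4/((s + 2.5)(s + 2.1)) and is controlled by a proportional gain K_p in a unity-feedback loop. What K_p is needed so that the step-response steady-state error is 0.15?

K_p = 21.2

The loop is type 0, so e_ss(step) = 1/(1 + K_pos) with K_pos = K_p·G(0).
G(0) = 0.2667. Require 1/(1 + K_p·0.2667) = 0.15, so 1 + 0.2667·K_p = 6.667.
K_p = (6.667 − 1)/0.2667 = 21.2.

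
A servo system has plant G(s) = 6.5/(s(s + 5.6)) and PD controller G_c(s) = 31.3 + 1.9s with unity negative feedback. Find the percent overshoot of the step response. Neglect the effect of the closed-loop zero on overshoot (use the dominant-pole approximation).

Forward path: (31.3 + 1.9s)·6.5/(s(s+5.6)). The closed-loop characteristic equation is s² + (5.6 + 6.5·1.9)s + 6.5·31.3 = 0.
That is s² + 17.95s + 203.5 = 0, so ω_n = 14.26 rad/s and ζ = 17.95/(2·14.26) = 0.6292.
%OS = 100·exp(−πζ/√(1−ζ²)) = 7.86%.

7.86%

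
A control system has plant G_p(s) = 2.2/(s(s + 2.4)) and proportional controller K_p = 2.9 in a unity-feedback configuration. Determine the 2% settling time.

T_s ≈ 3.33 s

From 1 + K_pG_p(s) = 0: s² + 2.4s + 6.38 = 0 ⇒ ω_n = 2.526, ζ = 0.4751.
2% settling time T_s ≈ 4/(ζω_n) = 4/1.2 = 3.33 s.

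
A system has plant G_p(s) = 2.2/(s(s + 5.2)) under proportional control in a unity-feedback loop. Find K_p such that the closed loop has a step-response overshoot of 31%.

K_p = 25.2

From %OS = 100·exp(−πζ/√(1−ζ²)) = 31%, ζ = −ln(0.31)/√(π²+ln²(0.31)) = 0.3493.
Characteristic equation s² + 5.2s + 2.2K_p = 0 gives ζ = 5.2/(2√(2.2K_p)).
Setting ζ = 0.3493: √(2.2K_p) = 5.2/(2·0.3493) = 7.443, so K_p = 55.4/2.2 = 25.2.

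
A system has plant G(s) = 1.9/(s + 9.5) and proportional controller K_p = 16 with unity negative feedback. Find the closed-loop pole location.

Closed-loop transfer function: T(s) = K_p·G(s)/(1 + K_p·G(s)) = 30.4/(s + 9.5 + 30.4) = 30.4/(s + 39.9).
The closed-loop pole is at s = −39.9.

s = -39.9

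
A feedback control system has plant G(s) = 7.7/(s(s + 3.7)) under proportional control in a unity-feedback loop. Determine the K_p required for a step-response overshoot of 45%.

From %OS = 100·exp(−πζ/√(1−ζ²)) = 45%, ζ = −ln(0.45)/√(π²+ln²(0.45)) = 0.2463.
Characteristic equation s² + 3.7s + 7.7K_p = 0 gives ζ = 3.7/(2√(7.7K_p)).
Setting ζ = 0.2463: √(7.7K_p) = 3.7/(2·0.2463) = 7.51, so K_p = 56.4/7.7 = 7.32.

K_p = 7.32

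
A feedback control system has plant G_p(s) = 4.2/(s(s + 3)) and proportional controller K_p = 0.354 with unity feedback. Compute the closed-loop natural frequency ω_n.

ω_n = 1.22 rad/s

The closed-loop denominator is s(s+3) + 0.354·4.2 = s² + 3s + 1.487.
So ω_n² = 1.487 ⇒ ω_n = 1.219 rad/s, and ζ = 3/(2ω_n) = 1.23.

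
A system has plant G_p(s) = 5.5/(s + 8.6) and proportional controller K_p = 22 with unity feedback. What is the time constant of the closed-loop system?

Closed-loop transfer function: T(s) = K_p·G_p(s)/(1 + K_p·G_p(s)) = 121/(s + 8.6 + 121) = 121/(s + 129.6).
Time constant τ = 1/129.6 = 0.00772 s.

τ = 0.00772 s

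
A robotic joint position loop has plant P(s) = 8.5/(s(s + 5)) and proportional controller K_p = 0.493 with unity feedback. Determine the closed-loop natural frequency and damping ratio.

The closed-loop denominator is s(s+5) + 0.493·8.5 = s² + 5s + 4.191.
Matching s² + 2ζω_n s + ω_n²: ω_n = √4.191 = 2.047 rad/s and 2ζω_n = 5, so ζ = 5/(2·2.047) = 1.22.

ω_n = 2.05 rad/s, ζ = 1.22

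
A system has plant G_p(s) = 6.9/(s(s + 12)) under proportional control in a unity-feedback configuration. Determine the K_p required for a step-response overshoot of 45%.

From %OS = 100·exp(−πζ/√(1−ζ²)) = 45%, ζ = −ln(0.45)/√(π²+ln²(0.45)) = 0.2463.
Characteristic equation s² + 12s + 6.9K_p = 0 gives ζ = 12/(2√(6.9K_p)).
Setting ζ = 0.2463: √(6.9K_p) = 12/(2·0.2463) = 24.36, so K_p = 593.2/6.9 = 86.

K_p = 86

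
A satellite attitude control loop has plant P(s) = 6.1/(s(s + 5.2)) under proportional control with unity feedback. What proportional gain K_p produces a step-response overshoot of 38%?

K_p = 12.8

From %OS = 100·exp(−πζ/√(1−ζ²)) = 38%, ζ = −ln(0.38)/√(π²+ln²(0.38)) = 0.2943.
Characteristic equation s² + 5.2s + 6.1K_p = 0 gives ζ = 5.2/(2√(6.1K_p)).
Setting ζ = 0.2943: √(6.1K_p) = 5.2/(2·0.2943) = 8.833, so K_p = 78.02/6.1 = 12.8.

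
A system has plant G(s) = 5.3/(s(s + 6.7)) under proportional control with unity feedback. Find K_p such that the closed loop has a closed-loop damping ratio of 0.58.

K_p = 6.29

Closed-loop characteristic equation: s² + 6.7s + K_p·5.3 = 0.
So ω_n = √(5.3K_p) and 2ζω_n = 6.7, giving ζ = 6.7/(2√(5.3K_p)).
Setting ζ = 0.58: √(5.3K_p) = 6.7/(2·0.58) = 5.776, so K_p = 33.36/5.3 = 6.29.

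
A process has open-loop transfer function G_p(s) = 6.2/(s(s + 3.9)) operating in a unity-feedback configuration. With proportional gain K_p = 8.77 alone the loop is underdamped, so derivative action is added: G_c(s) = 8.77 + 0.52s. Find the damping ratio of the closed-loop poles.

ζ = 0.483

Forward path: (8.77 + 0.52s)·6.2/(s(s+3.9)). The closed-loop characteristic equation is s² + (3.9 + 6.2·0.52)s + 6.2·8.77 = 0.
That is s² + 7.124s + 54.37 = 0, so ω_n = 7.374 rad/s and ζ = 7.124/(2·7.374) = 0.4831.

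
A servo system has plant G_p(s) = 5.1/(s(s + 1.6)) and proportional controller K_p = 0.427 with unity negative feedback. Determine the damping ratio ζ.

ζ = 0.542

The closed-loop denominator is s(s+1.6) + 0.427·5.1 = s² + 1.6s + 2.178.
So ω_n² = 2.178 ⇒ ω_n = 1.476 rad/s, and ζ = 1.6/(2ω_n) = 0.542.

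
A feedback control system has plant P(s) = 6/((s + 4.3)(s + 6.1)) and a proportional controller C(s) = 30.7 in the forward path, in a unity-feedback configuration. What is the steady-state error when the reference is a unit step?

0.125

The loop is type 0. Static position error constant K_pos = C(0)·P(0) = 30.7·0.2287 = 7.022.
Steady-state error to a unit step: e_ss = 1/(1+K_pos) = 1/8.022 = 0.125.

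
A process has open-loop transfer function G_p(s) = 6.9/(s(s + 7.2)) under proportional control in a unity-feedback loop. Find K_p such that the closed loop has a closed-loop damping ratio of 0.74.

K_p = 3.43

Closed-loop characteristic equation: s² + 7.2s + K_p·6.9 = 0.
So ω_n = √(6.9K_p) and 2ζω_n = 7.2, giving ζ = 7.2/(2√(6.9K_p)).
Setting ζ = 0.74: √(6.9K_p) = 7.2/(2·0.74) = 4.865, so K_p = 23.67/6.9 = 3.43.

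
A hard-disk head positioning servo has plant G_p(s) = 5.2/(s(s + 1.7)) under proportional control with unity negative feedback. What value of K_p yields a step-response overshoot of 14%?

From %OS = 100·exp(−πζ/√(1−ζ²)) = 14%, ζ = −ln(0.14)/√(π²+ln²(0.14)) = 0.5305.
Characteristic equation s² + 1.7s + 5.2K_p = 0 gives ζ = 1.7/(2√(5.2K_p)).
Setting ζ = 0.5305: √(5.2K_p) = 1.7/(2·0.5305) = 1.602, so K_p = 2.567/5.2 = 0.494.

K_p = 0.494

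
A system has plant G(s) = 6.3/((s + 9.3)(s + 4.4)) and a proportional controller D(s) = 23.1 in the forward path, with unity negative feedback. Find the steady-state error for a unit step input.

0.219

The loop is type 0. Static position error constant K_pos = D(0)·G(0) = 23.1·0.154 = 3.556.
Steady-state error to a unit step: e_ss = 1/(1+K_pos) = 1/4.556 = 0.219.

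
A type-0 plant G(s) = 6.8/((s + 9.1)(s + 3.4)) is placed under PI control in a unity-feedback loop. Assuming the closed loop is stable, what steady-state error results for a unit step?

The PI controller's integrator makes the forward path type 1, so e_ss to a step is zero.

0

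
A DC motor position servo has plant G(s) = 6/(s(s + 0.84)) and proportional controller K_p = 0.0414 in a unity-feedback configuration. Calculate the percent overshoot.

Closed-loop characteristic equation: s² + 0.84s + 0.2484 = 0, so ω_n = 0.4984 rad/s and ζ = 0.84/(2·0.4984) = 0.8427.
%OS = 100·exp(−πζ/√(1−ζ²)) = 100·exp(−π·0.8427/√0.2899) = 0.732%.

0.732%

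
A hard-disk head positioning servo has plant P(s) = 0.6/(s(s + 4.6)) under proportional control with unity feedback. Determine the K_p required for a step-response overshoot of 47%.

K_p = 161

From %OS = 100·exp(−πζ/√(1−ζ²)) = 47%, ζ = −ln(0.47)/√(π²+ln²(0.47)) = 0.2337.
Characteristic equation s² + 4.6s + 0.6K_p = 0 gives ζ = 4.6/(2√(0.6K_p)).
Setting ζ = 0.2337: √(0.6K_p) = 4.6/(2·0.2337) = 9.843, so K_p = 96.88/0.6 = 161.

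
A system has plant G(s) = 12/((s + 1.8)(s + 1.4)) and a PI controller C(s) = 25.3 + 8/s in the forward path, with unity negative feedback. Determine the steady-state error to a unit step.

0

The open loop C(s)G(s) has a pole at the origin (type 1), so the static position error constant is infinite and e_ss = 1/(1+∞) = 0.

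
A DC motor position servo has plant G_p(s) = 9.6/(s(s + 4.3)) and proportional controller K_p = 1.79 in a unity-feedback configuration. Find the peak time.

T_p = 0.886 s

From 1 + K_pG_p(s) = 0: s² + 4.3s + 17.18 = 0 ⇒ ω_n = 4.145, ζ = 0.5187.
Damped frequency ω_d = ω_n√(1−ζ²) = 3.544 rad/s, so peak time T_p = π/ω_d = 0.886 s.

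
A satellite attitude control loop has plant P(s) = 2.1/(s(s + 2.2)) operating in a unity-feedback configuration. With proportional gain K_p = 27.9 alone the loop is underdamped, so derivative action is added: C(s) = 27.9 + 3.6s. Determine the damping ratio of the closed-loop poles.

ζ = 0.638

Forward path: (27.9 + 3.6s)·2.1/(s(s+2.2)). The closed-loop characteristic equation is s² + (2.2 + 2.1·3.6)s + 2.1·27.9 = 0.
That is s² + 9.76s + 58.59 = 0, so ω_n = 7.654 rad/s and ζ = 9.76/(2·7.654) = 0.6375.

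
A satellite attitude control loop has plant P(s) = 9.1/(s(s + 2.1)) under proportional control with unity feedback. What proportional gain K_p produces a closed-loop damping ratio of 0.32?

Closed-loop characteristic equation: s² + 2.1s + K_p·9.1 = 0.
So ω_n = √(9.1K_p) and 2ζω_n = 2.1, giving ζ = 2.1/(2√(9.1K_p)).
Setting ζ = 0.32: √(9.1K_p) = 2.1/(2·0.32) = 3.281, so K_p = 10.77/9.1 = 1.18.

K_p = 1.18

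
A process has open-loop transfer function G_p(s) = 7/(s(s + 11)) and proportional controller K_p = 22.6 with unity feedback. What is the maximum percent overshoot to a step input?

Closed-loop characteristic equation: s² + 11s + 158.2 = 0, so ω_n = 12.58 rad/s and ζ = 11/(2·12.58) = 0.4373.
%OS = 100·exp(−πζ/√(1−ζ²)) = 100·exp(−π·0.4373/√0.8088) = 21.7%.

21.7%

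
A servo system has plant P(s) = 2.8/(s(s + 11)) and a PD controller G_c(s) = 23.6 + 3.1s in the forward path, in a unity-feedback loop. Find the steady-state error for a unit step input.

0

The open loop G_c(s)P(s) has a pole at the origin (type 1), so the static position error constant is infinite and e_ss = 1/(1+∞) = 0.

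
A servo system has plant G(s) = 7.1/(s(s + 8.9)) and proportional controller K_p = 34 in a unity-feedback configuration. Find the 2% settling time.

Closed-loop characteristic equation: s² + 8.9s + 241.4 = 0, so ω_n = 15.54 rad/s and ζ = 8.9/(2·15.54) = 0.2864.
2% settling time T_s ≈ 4/(ζω_n) = 4/4.45 = 0.899 s.

T_s ≈ 0.899 s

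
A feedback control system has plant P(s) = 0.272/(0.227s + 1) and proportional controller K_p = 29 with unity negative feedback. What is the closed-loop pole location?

s = -39.15

Closed loop: T(s) = K_p·P/(1+K_p·P) = 7.888/(0.227s + 1 + 7.888), with pole at s = −(1 + 7.888)/0.227 = −39.15.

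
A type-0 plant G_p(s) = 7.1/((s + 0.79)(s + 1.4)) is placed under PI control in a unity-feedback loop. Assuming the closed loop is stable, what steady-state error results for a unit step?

The PI controller's integrator makes the forward path type 1, so e_ss to a step is zero.

0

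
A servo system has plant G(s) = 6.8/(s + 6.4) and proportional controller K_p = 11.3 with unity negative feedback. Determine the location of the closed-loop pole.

s = -83.24

Closed-loop transfer function: T(s) = K_p·G(s)/(1 + K_p·G(s)) = 76.84/(s + 6.4 + 76.84) = 76.84/(s + 83.24).
The closed-loop pole is at s = −83.24.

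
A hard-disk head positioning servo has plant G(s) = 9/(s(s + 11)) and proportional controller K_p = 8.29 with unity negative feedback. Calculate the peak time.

Closed-loop characteristic equation: s² + 11s + 74.61 = 0, so ω_n = 8.638 rad/s and ζ = 11/(2·8.638) = 0.6367.
Damped frequency ω_d = ω_n√(1−ζ²) = 6.66 rad/s, so peak time T_p = π/ω_d = 0.472 s.

T_p = 0.472 s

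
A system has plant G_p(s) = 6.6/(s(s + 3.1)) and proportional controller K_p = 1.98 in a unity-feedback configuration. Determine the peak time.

T_p = 0.962 s

From 1 + K_pG_p(s) = 0: s² + 3.1s + 13.07 = 0 ⇒ ω_n = 3.615, ζ = 0.4288.
Damped frequency ω_d = ω_n√(1−ζ²) = 3.266 rad/s, so peak time T_p = π/ω_d = 0.962 s.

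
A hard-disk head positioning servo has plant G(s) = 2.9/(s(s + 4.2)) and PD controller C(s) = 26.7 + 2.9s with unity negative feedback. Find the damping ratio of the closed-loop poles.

ζ = 0.717

Forward path: (26.7 + 2.9s)·2.9/(s(s+4.2)). The closed-loop characteristic equation is s² + (4.2 + 2.9·2.9)s + 2.9·26.7 = 0.
That is s² + 12.61s + 77.43 = 0, so ω_n = 8.799 rad/s and ζ = 12.61/(2·8.799) = 0.7165.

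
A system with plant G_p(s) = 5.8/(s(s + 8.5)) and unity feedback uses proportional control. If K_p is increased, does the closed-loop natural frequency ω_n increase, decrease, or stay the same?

increase

ω_n = √(5.8·K_p), which grows with K_p.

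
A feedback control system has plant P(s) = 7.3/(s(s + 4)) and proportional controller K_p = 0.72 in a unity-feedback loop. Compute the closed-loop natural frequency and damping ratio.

1 + K_p·P(s) = 0 gives s² + 4s + 5.256 = 0.
Matching s² + 2ζω_n s + ω_n²: ω_n = √5.256 = 2.293 rad/s and 2ζω_n = 4, so ζ = 4/(2·2.293) = 0.872.

ω_n = 2.29 rad/s, ζ = 0.872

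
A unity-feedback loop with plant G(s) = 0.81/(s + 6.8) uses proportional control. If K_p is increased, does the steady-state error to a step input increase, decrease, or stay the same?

The position error constant K_pos = K_p·G(0) grows with K_p, and e_ss = 1/(1+K_pos) falls.

decrease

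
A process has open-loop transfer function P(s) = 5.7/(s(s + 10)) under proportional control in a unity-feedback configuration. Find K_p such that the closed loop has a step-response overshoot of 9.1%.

K_p = 11.9

From %OS = 100·exp(−πζ/√(1−ζ²)) = 9.1%, ζ = −ln(0.091)/√(π²+ln²(0.091)) = 0.6066.
Characteristic equation s² + 10s + 5.7K_p = 0 gives ζ = 10/(2√(5.7K_p)).
Setting ζ = 0.6066: √(5.7K_p) = 10/(2·0.6066) = 8.243, so K_p = 67.95/5.7 = 11.9.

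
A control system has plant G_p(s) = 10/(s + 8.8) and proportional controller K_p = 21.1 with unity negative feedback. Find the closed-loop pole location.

Closed-loop transfer function: T(s) = K_p·G_p(s)/(1 + K_p·G_p(s)) = 211/(s + 8.8 + 211) = 211/(s + 219.8).
The closed-loop pole is at s = −219.8.

s = -219.8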